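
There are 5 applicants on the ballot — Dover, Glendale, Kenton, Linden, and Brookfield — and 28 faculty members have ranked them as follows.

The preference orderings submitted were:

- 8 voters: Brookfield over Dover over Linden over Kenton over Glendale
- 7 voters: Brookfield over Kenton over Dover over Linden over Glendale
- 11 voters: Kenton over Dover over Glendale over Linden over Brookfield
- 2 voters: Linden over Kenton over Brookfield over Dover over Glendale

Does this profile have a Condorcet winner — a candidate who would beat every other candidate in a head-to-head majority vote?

Yes

Head-to-head results (28 voters total):
Dover vs Glendale: Dover wins 28–0.
Dover vs Kenton: Kenton wins 20–8.
Dover vs Linden: Dover wins 26–2.
Dover vs Brookfield: Brookfield wins 17–11.
Glendale vs Kenton: Kenton wins 28–0.
Glendale vs Linden: Linden wins 17–11.
Glendale vs Brookfield: Brookfield wins 17–11.
Kenton vs Linden: Kenton wins 18–10.
Kenton vs Brookfield: Brookfield wins 15–13.
Linden vs Brookfield: Brookfield wins 15–13.
Brookfield beats each rival — Dover (17–11), Glendale (17–11), Kenton (15–13), Linden (15–13) — so Brookfield is the Condorcet winner.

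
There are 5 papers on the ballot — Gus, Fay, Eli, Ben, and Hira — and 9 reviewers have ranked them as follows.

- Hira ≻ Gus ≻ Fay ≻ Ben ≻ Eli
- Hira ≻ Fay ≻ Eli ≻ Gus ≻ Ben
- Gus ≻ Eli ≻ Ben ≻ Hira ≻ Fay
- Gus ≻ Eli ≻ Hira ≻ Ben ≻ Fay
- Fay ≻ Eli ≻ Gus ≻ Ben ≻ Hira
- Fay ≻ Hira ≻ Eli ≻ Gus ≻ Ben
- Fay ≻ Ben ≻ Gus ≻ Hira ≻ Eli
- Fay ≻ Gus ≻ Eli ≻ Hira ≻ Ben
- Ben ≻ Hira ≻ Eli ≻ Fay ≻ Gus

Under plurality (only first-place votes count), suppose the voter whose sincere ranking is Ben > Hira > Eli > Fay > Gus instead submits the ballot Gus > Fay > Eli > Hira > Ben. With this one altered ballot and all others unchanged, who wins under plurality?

Fay

First-place totals with the altered ballot: Gus 3, Fay 4, Eli 0, Ben 0, Hira 2.
The winner is unchanged: still Fay.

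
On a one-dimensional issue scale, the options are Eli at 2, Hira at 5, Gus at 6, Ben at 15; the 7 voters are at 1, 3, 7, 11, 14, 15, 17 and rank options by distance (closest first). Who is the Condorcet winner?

With single-peaked preferences on a line, the Condorcet winner is the candidate closest to the median voter.
The median voter (position 11) is closest to Ben at 15.
Check: Ben vs Gus — voters closer to Ben: 4 of 7.

Ben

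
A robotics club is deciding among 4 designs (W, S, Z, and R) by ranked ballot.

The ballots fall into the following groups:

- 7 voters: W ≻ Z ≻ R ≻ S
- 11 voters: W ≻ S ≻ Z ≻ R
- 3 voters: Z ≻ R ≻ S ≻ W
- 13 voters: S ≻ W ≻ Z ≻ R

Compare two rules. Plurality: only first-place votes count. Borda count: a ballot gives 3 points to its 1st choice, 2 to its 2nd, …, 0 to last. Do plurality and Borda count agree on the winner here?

Yes

Plurality first-place counts: W 18, S 13, Z 3, R 0 → W.
Borda totals: W 80, S 64, Z 47, R 13 → W.
The two rules agree on W.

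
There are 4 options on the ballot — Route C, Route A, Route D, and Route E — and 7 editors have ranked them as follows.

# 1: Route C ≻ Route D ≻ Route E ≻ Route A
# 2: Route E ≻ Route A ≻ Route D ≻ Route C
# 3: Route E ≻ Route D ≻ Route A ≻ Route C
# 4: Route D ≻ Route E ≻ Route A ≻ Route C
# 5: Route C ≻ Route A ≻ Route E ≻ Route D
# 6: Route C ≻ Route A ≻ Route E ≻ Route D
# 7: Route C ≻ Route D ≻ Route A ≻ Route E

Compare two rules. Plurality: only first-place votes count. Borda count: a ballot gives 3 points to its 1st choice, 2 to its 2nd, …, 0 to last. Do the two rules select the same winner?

Plurality first-place counts: Route C 4, Route A 0, Route D 1, Route E 2 → Route C.
Borda totals: Route C 12, Route A 9, Route D 10, Route E 11 → Route C.
The two rules agree on Route C.

Yes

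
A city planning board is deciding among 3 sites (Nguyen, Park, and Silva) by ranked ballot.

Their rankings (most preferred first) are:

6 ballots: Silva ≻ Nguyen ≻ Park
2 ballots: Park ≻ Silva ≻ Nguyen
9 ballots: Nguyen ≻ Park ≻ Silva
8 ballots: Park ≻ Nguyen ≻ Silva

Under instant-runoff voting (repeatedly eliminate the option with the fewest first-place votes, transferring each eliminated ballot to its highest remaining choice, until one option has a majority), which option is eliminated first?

Silva

Round 1: Park 10, Nguyen 9, Silva 6. Silva has the fewest and is eliminated.
Round 2: Nguyen 15, Park 10. Nguyen has a majority.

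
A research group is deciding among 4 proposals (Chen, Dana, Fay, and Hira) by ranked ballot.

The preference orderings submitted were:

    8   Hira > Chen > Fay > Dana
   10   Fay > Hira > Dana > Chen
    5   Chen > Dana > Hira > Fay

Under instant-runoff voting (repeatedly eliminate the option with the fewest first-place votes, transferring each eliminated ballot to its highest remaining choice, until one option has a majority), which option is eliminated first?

Round 1: Fay 10, Hira 8, Chen 5, Dana 0. Dana has the fewest and is eliminated.
Round 2: Fay 10, Hira 8, Chen 5. Chen has the fewest and is eliminated.
Round 3: Hira 13, Fay 10. Hira has a majority.

Dana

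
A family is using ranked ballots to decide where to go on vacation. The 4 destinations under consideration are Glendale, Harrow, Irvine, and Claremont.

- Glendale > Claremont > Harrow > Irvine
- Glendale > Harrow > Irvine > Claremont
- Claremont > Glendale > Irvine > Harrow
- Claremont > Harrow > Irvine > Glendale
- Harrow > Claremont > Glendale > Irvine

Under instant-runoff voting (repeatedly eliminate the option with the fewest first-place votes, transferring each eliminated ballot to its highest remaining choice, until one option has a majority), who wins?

Round 1: Glendale 2, Claremont 2, Harrow 1, Irvine 0. Irvine has the fewest and is eliminated.
Round 2: Glendale 2, Claremont 2, Harrow 1. Harrow has the fewest and is eliminated.
Round 3: Claremont 3, Glendale 2. Claremont has a majority.

Claremont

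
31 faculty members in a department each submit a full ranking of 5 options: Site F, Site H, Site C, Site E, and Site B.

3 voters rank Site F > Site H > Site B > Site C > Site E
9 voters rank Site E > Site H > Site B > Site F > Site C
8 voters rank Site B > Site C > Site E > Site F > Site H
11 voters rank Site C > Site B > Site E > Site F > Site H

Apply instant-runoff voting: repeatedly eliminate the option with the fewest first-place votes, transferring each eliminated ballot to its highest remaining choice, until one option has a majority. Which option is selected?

Round 1: Site C 11, Site E 9, Site B 8, Site F 3, Site H 0. Site H has the fewest and is eliminated.
Round 2: Site C 11, Site E 9, Site B 8, Site F 3. Site F has the fewest and is eliminated.
Round 3: Site C 11, Site B 11, Site E 9. Site E has the fewest and is eliminated.
Round 4: Site B 20, Site C 11. Site B has a majority.

Site B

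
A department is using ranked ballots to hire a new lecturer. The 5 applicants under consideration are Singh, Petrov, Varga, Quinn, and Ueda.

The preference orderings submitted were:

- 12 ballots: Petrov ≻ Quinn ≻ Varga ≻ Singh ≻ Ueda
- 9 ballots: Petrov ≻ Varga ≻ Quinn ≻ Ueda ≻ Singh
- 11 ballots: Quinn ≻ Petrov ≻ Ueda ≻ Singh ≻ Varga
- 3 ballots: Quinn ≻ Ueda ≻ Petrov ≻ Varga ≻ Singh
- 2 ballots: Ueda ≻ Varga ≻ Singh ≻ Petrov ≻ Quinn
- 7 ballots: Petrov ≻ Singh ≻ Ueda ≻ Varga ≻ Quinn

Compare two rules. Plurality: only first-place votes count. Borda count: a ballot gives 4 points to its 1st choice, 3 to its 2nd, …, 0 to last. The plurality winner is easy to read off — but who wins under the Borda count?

Plurality first-place counts: Singh 0, Petrov 28, Varga 0, Quinn 14, Ueda 2 → Petrov.
Borda totals: Singh 48, Petrov 153, Varga 67, Quinn 110, Ueda 62 → Petrov.

Petrov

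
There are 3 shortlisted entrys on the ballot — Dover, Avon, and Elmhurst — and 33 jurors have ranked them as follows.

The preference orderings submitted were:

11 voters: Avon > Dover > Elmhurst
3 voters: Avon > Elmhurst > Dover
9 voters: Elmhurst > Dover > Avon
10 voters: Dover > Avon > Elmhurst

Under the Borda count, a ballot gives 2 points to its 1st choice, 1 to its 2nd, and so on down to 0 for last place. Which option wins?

Borda scores:
  Dover: 11·1 + 3·0 + 9·1 + 10·2 = 40
  Avon: 11·2 + 3·2 + 9·0 + 10·1 = 38
  Elmhurst: 11·0 + 3·1 + 9·2 + 10·0 = 21
Dover has the highest total.

Dover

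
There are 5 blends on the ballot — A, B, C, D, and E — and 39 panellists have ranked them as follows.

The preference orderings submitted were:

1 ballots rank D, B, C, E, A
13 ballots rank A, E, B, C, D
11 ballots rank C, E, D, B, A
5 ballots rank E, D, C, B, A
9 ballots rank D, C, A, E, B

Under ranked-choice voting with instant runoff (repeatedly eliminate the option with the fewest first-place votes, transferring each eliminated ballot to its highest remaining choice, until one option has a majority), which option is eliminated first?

Round 1: A 13, C 11, D 10, E 5, B 0. B has the fewest and is eliminated.
Round 2: A 13, C 11, D 10, E 5. E has the fewest and is eliminated.
Round 3: D 15, A 13, C 11. C has the fewest and is eliminated.
Round 4: D 26, A 13. D has a majority.

B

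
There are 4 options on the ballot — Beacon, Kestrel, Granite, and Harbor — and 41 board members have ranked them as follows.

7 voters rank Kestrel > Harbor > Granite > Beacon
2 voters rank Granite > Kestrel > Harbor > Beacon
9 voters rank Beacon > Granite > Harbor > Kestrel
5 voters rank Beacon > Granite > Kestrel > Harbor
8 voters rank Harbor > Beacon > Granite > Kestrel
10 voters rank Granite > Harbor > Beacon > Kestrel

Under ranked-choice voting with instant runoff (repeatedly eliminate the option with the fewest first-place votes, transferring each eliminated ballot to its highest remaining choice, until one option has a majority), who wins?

Round 1: Beacon 14, Granite 12, Harbor 8, Kestrel 7. Kestrel has the fewest and is eliminated.
Round 2: Harbor 15, Beacon 14, Granite 12. Granite has the fewest and is eliminated.
Round 3: Harbor 27, Beacon 14. Harbor has a majority.

Harbor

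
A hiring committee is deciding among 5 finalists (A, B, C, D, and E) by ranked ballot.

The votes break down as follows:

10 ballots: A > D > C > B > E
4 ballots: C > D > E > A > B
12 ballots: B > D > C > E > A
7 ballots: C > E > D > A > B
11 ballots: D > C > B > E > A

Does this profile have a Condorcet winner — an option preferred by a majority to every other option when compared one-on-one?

Head-to-head results (44 voters total):
A vs B: B wins 23–21.
A vs C: C wins 34–10.
A vs D: D wins 34–10.
A vs E: E wins 34–10.
B vs C: C wins 32–12.
B vs D: D wins 32–12.
B vs E: B wins 33–11.
C vs D: D wins 33–11.
C vs E: C wins 44–0.
D vs E: D wins 37–7.
D beats each rival — A (34–10), B (32–12), C (33–11), E (37–7) — so D is the Condorcet winner.

Yes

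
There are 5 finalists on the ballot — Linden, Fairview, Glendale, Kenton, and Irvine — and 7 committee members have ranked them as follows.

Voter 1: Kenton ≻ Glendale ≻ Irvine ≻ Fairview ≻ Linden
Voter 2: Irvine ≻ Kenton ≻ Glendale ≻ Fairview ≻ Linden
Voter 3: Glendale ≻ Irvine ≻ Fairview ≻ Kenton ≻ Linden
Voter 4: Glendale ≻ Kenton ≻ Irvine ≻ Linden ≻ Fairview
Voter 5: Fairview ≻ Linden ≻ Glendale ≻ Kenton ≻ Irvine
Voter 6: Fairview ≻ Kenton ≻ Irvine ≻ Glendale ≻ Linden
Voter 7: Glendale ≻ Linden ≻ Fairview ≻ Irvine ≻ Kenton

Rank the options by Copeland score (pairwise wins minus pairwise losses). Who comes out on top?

Pairwise results:
  Linden vs Fairview: Fairview wins 5–2.
  Linden vs Glendale: Glendale wins 6–1.
  Linden vs Kenton: Kenton wins 5–2.
  Linden vs Irvine: Irvine wins 5–2.
  Fairview vs Glendale: Glendale wins 5–2.
  Fairview vs Kenton: Fairview wins 4–3.
  Fairview vs Irvine: Irvine wins 4–3.
  Glendale vs Kenton: Glendale wins 4–3.
  Glendale vs Irvine: Glendale wins 5–2.
  Kenton vs Irvine: Kenton wins 4–3.
Copeland scores (wins − losses):
  Linden: 0 − 4 = -4
  Fairview: 2 − 2 = 0
  Glendale: 4 − 0 = 4
  Kenton: 2 − 2 = 0
  Irvine: 2 − 2 = 0
Glendale has the best Copeland score.

Glendale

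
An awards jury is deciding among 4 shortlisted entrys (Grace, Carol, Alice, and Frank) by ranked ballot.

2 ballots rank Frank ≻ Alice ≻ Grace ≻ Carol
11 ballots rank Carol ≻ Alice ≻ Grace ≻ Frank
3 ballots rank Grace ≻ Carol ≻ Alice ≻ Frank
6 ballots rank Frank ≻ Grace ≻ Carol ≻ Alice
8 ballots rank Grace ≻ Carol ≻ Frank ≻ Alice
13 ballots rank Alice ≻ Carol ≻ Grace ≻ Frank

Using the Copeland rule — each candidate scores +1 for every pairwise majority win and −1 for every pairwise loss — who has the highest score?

Carol

Pairwise results:
  Grace vs Carol: Carol wins 24–19.
  Grace vs Alice: Alice wins 26–17.
  Grace vs Frank: Grace wins 35–8.
  Carol vs Alice: Carol wins 28–15.
  Carol vs Frank: Carol wins 35–8.
  Alice vs Frank: Alice wins 27–16.
Copeland scores (wins − losses):
  Grace: 1 − 2 = -1
  Carol: 3 − 0 = 3
  Alice: 2 − 1 = 1
  Frank: 0 − 3 = -3
Carol has the best Copeland score.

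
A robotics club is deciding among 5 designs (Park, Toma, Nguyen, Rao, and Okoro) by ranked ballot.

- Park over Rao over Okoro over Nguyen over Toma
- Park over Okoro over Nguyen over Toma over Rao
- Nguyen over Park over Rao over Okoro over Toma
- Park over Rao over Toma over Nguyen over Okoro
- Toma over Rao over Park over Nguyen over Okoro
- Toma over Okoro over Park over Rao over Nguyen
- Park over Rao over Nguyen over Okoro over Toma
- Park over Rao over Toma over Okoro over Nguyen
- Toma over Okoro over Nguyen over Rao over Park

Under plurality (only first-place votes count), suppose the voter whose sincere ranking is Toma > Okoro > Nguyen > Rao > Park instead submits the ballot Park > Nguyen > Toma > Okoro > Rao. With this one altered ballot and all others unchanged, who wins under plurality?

First-place totals with the altered ballot: Park 6, Toma 2, Nguyen 1, Rao 0, Okoro 0.
The winner is unchanged: still Park.

Park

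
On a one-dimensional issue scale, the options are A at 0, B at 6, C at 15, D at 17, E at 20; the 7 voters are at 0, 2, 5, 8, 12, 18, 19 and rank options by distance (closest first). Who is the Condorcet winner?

B

With single-peaked preferences on a line, the Condorcet winner is the candidate closest to the median voter.
The median voter (position 8) is closest to B at 6.
Check: B vs C — voters closer to B: 4 of 7.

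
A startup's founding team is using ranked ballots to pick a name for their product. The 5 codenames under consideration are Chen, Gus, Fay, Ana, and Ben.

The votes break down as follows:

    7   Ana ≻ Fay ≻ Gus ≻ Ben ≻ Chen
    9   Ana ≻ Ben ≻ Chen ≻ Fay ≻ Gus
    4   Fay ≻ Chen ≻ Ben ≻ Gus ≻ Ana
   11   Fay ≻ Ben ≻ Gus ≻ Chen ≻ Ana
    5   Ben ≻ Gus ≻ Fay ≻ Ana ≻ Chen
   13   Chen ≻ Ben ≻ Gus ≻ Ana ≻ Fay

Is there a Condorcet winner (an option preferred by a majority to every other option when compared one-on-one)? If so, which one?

Head-to-head results (49 voters total):
Chen vs Gus: Chen wins 26–23.
Chen vs Fay: Fay wins 27–22.
Chen vs Ana: Chen wins 28–21.
Chen vs Ben: Ben wins 32–17.
Gus vs Fay: Fay wins 31–18.
Gus vs Ana: Gus wins 33–16.
Gus vs Ben: Ben wins 42–7.
Fay vs Ana: Ana wins 29–20.
Fay vs Ben: Ben wins 27–22.
Ana vs Ben: Ben wins 33–16.
Ben beats each rival — Chen (32–17), Gus (42–7), Fay (27–22), Ana (33–16) — so Ben is the Condorcet winner.

Ben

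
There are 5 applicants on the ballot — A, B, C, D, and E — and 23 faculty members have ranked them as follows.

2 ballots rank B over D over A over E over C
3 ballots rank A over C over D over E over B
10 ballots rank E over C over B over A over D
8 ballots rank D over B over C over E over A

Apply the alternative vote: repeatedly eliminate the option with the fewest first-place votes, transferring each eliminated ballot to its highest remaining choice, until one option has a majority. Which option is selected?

Round 1: E 10, D 8, A 3, B 2, C 0. C has the fewest and is eliminated.
Round 2: E 10, D 8, A 3, B 2. B has the fewest and is eliminated.
Round 3: D 10, E 10, A 3. A has the fewest and is eliminated.
Round 4: D 13, E 10. D has a majority.

D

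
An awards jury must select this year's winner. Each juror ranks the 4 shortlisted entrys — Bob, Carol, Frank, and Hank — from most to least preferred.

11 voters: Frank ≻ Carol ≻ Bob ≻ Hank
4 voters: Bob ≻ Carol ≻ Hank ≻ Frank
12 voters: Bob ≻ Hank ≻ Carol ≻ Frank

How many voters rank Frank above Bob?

Ballots ranking Frank above Bob: 11.
Ballots ranking Bob above Frank: 4+12 = 16.
So 11 of 27 voters prefer Frank to Bob.

11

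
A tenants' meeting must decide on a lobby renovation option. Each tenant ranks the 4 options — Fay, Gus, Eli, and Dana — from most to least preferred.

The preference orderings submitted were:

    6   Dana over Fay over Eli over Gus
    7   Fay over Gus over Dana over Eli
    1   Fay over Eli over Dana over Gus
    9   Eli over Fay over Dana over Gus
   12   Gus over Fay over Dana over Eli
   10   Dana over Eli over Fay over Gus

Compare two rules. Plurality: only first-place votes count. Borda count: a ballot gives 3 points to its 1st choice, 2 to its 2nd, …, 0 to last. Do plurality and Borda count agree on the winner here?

No

Plurality first-place counts: Fay 8, Gus 12, Eli 9, Dana 16 → Dana.
Borda totals: Fay 88, Gus 50, Eli 55, Dana 77 → Fay.
The two rules disagree: plurality picks Dana, Borda picks Fay.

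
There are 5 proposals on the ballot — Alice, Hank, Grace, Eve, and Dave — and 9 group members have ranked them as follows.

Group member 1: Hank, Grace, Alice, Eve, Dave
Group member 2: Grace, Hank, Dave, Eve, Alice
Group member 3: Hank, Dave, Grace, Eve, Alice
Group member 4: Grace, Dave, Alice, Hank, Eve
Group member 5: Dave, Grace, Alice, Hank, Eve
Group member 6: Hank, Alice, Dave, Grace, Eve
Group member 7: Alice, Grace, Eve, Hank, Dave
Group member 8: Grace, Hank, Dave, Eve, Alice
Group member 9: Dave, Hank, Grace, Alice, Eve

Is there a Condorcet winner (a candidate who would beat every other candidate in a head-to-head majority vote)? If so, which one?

Grace

Head-to-head results (9 voters total):
Alice vs Hank: Hank wins 6–3.
Alice vs Grace: Grace wins 7–2.
Alice vs Eve: Alice wins 6–3.
Alice vs Dave: Dave wins 6–3.
Hank vs Grace: Grace wins 5–4.
Hank vs Eve: Hank wins 8–1.
Hank vs Dave: Hank wins 6–3.
Grace vs Eve: Grace wins 9–0.
Grace vs Dave: Grace wins 5–4.
Eve vs Dave: Dave wins 7–2.
Grace beats each rival — Alice (7–2), Hank (5–4), Eve (9–0), Dave (5–4) — so Grace is the Condorcet winner.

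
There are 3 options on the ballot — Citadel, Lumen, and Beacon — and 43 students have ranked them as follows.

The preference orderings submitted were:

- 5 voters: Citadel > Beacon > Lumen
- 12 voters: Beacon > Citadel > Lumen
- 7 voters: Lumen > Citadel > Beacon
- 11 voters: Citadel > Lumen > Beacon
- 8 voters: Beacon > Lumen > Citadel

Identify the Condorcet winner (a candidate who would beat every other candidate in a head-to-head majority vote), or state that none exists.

Citadel

Head-to-head results (43 voters total):
Citadel vs Lumen: Citadel wins 28–15.
Citadel vs Beacon: Citadel wins 23–20.
Lumen vs Beacon: Beacon wins 25–18.
Citadel beats each rival — Lumen (28–15), Beacon (23–20) — so Citadel is the Condorcet winner.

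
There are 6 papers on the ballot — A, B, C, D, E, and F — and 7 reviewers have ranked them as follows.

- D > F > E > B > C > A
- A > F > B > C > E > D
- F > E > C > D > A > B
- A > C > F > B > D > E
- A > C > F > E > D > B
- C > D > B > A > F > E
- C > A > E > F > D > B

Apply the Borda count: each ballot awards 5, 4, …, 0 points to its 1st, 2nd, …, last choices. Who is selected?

C

Borda scores:
  A: 0 + 5 + 1 + 5 + 5 + 2 + 4 = 22
  B: 2 + 3 + 0 + 2 + 0 + 3 + 0 = 10
  C: 1 + 2 + 3 + 4 + 4 + 5 + 5 = 24
  D: 5 + 0 + 2 + 1 + 1 + 4 + 1 = 14
  E: 3 + 1 + 4 + 0 + 2 + 0 + 3 = 13
  F: 4 + 4 + 5 + 3 + 3 + 1 + 2 = 22
C has the highest total.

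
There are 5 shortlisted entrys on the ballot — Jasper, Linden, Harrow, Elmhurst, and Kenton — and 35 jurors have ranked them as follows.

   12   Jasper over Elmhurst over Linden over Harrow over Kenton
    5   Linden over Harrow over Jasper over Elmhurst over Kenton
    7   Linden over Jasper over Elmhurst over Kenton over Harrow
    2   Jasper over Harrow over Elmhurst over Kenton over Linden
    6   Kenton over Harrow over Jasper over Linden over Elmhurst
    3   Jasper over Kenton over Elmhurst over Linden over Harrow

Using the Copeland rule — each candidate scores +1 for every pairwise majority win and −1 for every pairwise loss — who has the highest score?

Pairwise results:
  Jasper vs Linden: Jasper wins 23–12.
  Jasper vs Harrow: Jasper wins 24–11.
  Jasper vs Elmhurst: Jasper wins 35–0.
  Jasper vs Kenton: Jasper wins 29–6.
  Linden vs Harrow: Linden wins 27–8.
  Linden vs Elmhurst: Linden wins 18–17.
  Linden vs Kenton: Linden wins 24–11.
  Harrow vs Elmhurst: Elmhurst wins 22–13.
  Harrow vs Kenton: Harrow wins 19–16.
  Elmhurst vs Kenton: Elmhurst wins 26–9.
Copeland scores (wins − losses):
  Jasper: 4 − 0 = 4
  Linden: 3 − 1 = 2
  Harrow: 1 − 3 = -2
  Elmhurst: 2 − 2 = 0
  Kenton: 0 − 4 = -4
Jasper has the best Copeland score.

Jasper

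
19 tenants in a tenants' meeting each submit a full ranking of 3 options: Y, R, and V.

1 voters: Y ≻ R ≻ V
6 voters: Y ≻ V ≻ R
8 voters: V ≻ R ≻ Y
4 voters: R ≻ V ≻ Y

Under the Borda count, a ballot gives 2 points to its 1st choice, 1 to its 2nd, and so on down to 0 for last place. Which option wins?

V

Borda scores:
  Y: 2 + 6·2 + 8·0 + 4·0 = 14
  R: 1 + 6·0 + 8·1 + 4·2 = 17
  V: 0 + 6·1 + 8·2 + 4·1 = 26
V has the highest total.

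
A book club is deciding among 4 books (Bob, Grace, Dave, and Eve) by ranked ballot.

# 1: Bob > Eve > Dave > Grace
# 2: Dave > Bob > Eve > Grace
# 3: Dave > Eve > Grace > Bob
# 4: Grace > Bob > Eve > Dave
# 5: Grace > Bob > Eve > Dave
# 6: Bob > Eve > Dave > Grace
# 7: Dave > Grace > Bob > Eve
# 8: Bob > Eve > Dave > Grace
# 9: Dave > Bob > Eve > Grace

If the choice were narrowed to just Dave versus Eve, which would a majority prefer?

Eve

Ballots ranking Dave above Eve: 4.
Ballots ranking Eve above Dave: 5.
Eve wins the head-to-head, 5–4.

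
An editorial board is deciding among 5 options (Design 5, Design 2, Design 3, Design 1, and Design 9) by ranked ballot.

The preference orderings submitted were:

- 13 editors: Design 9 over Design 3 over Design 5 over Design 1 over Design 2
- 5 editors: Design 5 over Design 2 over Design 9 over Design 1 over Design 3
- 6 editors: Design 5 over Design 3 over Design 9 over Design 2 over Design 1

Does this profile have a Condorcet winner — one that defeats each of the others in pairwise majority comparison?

Yes

Head-to-head results (24 voters total):
Design 5 vs Design 2: Design 5 wins 24–0.
Design 5 vs Design 3: Design 3 wins 13–11.
Design 5 vs Design 1: Design 5 wins 24–0.
Design 5 vs Design 9: Design 9 wins 13–11.
Design 2 vs Design 3: Design 3 wins 19–5.
Design 2 vs Design 1: Design 1 wins 13–11.
Design 2 vs Design 9: Design 9 wins 19–5.
Design 3 vs Design 1: Design 3 wins 19–5.
Design 3 vs Design 9: Design 9 wins 18–6.
Design 1 vs Design 9: Design 9 wins 24–0.
Design 9 beats each rival — Design 5 (13–11), Design 2 (19–5), Design 3 (18–6), Design 1 (24–0) — so Design 9 is the Condorcet winner.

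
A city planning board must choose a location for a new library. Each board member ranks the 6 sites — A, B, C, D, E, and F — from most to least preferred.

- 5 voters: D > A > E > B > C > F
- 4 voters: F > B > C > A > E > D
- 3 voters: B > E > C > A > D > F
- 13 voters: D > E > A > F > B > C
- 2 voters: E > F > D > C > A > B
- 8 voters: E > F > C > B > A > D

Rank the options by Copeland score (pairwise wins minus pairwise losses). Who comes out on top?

D

Pairwise results:
  A vs B: A wins 20–15.
  A vs C: A wins 18–17.
  A vs D: D wins 20–15.
  A vs E: E wins 26–9.
  A vs F: A wins 21–14.
  B vs C: B wins 25–10.
  B vs D: D wins 20–15.
  B vs E: E wins 28–7.
  B vs F: F wins 27–8.
  C vs D: D wins 20–15.
  C vs E: E wins 31–4.
  C vs F: F wins 27–8.
  D vs E: D wins 18–17.
  D vs F: D wins 21–14.
  E vs F: E wins 31–4.
Copeland scores (wins − losses):
  A: 3 − 2 = 1
  B: 1 − 4 = -3
  C: 0 − 5 = -5
  D: 5 − 0 = 5
  E: 4 − 1 = 3
  F: 2 − 3 = -1
D has the best Copeland score.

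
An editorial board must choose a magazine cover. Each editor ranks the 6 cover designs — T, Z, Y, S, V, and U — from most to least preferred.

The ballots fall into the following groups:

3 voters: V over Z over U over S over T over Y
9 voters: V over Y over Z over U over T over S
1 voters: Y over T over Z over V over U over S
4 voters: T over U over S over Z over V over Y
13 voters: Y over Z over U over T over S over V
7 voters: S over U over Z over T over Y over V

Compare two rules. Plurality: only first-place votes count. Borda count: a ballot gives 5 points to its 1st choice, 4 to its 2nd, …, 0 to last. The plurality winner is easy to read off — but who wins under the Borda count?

Z

Plurality first-place counts: T 4, Z 0, Y 14, S 7, V 12, U 0 → Y.
Borda totals: T 76, Z 123, Y 113, S 66, V 66, U 111 → Z.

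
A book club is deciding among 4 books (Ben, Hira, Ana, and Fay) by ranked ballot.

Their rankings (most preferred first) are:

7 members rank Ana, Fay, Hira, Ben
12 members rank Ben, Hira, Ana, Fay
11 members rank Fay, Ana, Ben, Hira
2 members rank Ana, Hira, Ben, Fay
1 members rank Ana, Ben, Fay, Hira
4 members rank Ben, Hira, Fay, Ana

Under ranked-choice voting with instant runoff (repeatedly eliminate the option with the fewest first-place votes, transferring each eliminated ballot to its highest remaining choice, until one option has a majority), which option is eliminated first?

Hira

Round 1: Ben 16, Fay 11, Ana 10, Hira 0. Hira has the fewest and is eliminated.
Round 2: Ben 16, Fay 11, Ana 10. Ana has the fewest and is eliminated.
Round 3: Ben 19, Fay 18. Ben has a majority.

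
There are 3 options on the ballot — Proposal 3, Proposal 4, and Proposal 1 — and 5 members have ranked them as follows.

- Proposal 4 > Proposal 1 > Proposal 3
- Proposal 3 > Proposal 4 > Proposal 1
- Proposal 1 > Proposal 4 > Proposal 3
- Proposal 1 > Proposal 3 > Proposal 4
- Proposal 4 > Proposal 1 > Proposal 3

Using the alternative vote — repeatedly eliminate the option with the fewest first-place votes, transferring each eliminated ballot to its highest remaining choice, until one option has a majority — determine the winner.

Proposal 4

Round 1: Proposal 4 2, Proposal 1 2, Proposal 3 1. Proposal 3 has the fewest and is eliminated.
Round 2: Proposal 4 3, Proposal 1 2. Proposal 4 has a majority.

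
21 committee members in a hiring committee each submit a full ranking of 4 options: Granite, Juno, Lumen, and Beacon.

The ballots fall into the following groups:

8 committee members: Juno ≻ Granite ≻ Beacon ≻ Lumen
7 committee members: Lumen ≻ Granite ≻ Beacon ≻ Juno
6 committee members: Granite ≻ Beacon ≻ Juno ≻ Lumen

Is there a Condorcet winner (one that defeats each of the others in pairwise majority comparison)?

Head-to-head results (21 voters total):
Granite vs Juno: Granite wins 13–8.
Granite vs Lumen: Granite wins 14–7.
Granite vs Beacon: Granite wins 21–0.
Juno vs Lumen: Juno wins 14–7.
Juno vs Beacon: Beacon wins 13–8.
Lumen vs Beacon: Beacon wins 14–7.
Granite beats each rival — Juno (13–8), Lumen (14–7), Beacon (21–0) — so Granite is the Condorcet winner.

Yes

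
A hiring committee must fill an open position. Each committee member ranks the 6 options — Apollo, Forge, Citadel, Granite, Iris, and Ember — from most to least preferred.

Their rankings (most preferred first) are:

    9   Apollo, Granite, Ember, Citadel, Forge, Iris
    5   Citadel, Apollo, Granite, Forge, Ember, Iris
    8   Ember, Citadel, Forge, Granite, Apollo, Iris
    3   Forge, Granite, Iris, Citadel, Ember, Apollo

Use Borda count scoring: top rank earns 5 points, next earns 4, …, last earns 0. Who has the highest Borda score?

Citadel

Borda scores:
  Apollo: 9·5 + 5·4 + 8·1 + 3·0 = 73
  Forge: 9·1 + 5·2 + 8·3 + 3·5 = 58
  Citadel: 9·2 + 5·5 + 8·4 + 3·2 = 81
  Granite: 9·4 + 5·3 + 8·2 + 3·4 = 79
  Iris: 9·0 + 5·0 + 8·0 + 3·3 = 9
  Ember: 9·3 + 5·1 + 8·5 + 3·1 = 75
Citadel has the highest total.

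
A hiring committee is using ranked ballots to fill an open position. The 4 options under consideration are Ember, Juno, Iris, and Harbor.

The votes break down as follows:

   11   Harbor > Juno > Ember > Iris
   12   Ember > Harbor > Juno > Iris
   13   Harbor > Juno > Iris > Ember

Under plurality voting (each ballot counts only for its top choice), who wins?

Harbor

First-place vote totals:
  Ember: 12
  Juno: 0
  Iris: 0
  Harbor: 24
Harbor has the most first-place votes.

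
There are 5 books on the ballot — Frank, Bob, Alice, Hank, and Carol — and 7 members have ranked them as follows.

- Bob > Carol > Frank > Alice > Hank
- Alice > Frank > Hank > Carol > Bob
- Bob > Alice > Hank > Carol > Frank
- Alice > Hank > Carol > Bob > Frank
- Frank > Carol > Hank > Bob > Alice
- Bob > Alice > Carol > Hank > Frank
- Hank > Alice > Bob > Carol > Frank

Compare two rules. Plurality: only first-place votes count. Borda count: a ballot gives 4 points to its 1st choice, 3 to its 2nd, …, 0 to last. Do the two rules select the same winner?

No

Plurality first-place counts: Frank 1, Bob 3, Alice 2, Hank 1, Carol 0 → Bob.
Borda totals: Frank 9, Bob 16, Alice 18, Hank 14, Carol 13 → Alice.
The two rules disagree: plurality picks Bob, Borda picks Alice.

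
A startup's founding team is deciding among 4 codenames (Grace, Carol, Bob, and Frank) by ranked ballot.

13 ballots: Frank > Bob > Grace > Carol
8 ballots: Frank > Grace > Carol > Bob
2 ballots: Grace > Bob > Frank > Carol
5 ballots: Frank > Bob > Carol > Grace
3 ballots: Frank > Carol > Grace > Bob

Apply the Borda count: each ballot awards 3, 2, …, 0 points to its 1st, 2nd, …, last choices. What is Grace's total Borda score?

Borda scores:
  Grace: 13·1 + 8·2 + 2·3 + 5·0 + 3·1 = 38
  Carol: 13·0 + 8·1 + 2·0 + 5·1 + 3·2 = 19
  Bob: 13·2 + 8·0 + 2·2 + 5·2 + 3·0 = 40
  Frank: 13·3 + 8·3 + 2·1 + 5·3 + 3·3 = 89

38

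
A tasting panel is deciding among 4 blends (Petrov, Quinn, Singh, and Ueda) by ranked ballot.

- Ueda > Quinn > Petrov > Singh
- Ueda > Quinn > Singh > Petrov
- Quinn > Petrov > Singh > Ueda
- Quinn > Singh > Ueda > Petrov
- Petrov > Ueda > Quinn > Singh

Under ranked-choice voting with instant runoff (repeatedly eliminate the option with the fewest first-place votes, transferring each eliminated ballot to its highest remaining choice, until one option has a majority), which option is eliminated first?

Singh

Round 1: Quinn 2, Ueda 2, Petrov 1, Singh 0. Singh has the fewest and is eliminated.
Round 2: Quinn 2, Ueda 2, Petrov 1. Petrov has the fewest and is eliminated.
Round 3: Ueda 3, Quinn 2. Ueda has a majority.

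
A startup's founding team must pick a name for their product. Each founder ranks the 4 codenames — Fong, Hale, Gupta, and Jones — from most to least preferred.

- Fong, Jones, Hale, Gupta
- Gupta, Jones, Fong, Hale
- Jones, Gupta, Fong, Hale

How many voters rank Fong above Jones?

1

Ballots ranking Fong above Jones: 1.
Ballots ranking Jones above Fong: 2.
So 1 of 3 voters prefer Fong to Jones.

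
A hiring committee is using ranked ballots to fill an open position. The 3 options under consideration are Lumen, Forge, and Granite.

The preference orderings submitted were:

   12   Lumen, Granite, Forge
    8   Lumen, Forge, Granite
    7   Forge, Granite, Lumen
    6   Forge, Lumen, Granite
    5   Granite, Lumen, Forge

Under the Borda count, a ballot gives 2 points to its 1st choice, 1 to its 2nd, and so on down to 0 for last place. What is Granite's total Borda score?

Borda scores:
  Lumen: 12·2 + 8·2 + 7·0 + 6·1 + 5·1 = 51
  Forge: 12·0 + 8·1 + 7·2 + 6·2 + 5·0 = 34
  Granite: 12·1 + 8·0 + 7·1 + 6·0 + 5·2 = 29

29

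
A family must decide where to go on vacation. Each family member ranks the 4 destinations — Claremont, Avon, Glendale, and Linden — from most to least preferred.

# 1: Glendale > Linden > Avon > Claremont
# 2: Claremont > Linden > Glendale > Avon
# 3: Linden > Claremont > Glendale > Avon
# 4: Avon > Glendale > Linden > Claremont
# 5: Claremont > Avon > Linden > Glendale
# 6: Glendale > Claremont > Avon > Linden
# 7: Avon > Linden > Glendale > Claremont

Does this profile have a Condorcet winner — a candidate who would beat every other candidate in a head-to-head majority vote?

No

Head-to-head results (7 voters total):
Claremont vs Avon: Claremont wins 4–3.
Claremont vs Glendale: Glendale wins 4–3.
Claremont vs Linden: Linden wins 4–3.
Avon vs Glendale: Glendale wins 4–3.
Avon vs Linden: Avon wins 4–3.
Glendale vs Linden: Linden wins 4–3.
No candidate beats all others: Claremont beats Avon beats Linden beats Claremont, a majority cycle.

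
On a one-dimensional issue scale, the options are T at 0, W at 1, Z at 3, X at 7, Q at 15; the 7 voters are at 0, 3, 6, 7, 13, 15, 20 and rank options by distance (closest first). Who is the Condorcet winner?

With single-peaked preferences on a line, the Condorcet winner is the candidate closest to the median voter.
The median voter (position 7) is closest to X at 7.
Check: X vs W — voters closer to X: 5 of 7.

X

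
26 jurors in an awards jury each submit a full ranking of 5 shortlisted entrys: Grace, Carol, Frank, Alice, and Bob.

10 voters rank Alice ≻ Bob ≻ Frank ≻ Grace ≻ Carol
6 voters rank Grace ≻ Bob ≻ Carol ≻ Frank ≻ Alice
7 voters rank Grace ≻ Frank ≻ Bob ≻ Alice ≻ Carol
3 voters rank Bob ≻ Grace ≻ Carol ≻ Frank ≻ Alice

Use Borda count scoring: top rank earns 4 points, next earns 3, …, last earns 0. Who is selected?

Bob

Borda scores:
  Grace: 10·1 + 6·4 + 7·4 + 3·3 = 71
  Carol: 10·0 + 6·2 + 7·0 + 3·2 = 18
  Frank: 10·2 + 6·1 + 7·3 + 3·1 = 50
  Alice: 10·4 + 6·0 + 7·1 + 3·0 = 47
  Bob: 10·3 + 6·3 + 7·2 + 3·4 = 74
Bob has the highest total.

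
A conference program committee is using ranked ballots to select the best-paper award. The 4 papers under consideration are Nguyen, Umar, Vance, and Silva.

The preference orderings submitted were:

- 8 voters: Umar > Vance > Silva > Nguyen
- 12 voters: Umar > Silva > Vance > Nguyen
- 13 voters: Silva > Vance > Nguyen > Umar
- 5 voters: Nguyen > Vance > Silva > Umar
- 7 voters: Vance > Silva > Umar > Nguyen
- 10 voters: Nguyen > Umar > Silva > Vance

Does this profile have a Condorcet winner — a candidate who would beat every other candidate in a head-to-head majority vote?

No

Head-to-head results (55 voters total):
Nguyen vs Umar: Nguyen wins 28–27.
Nguyen vs Vance: Vance wins 40–15.
Nguyen vs Silva: Silva wins 40–15.
Umar vs Vance: Umar wins 30–25.
Umar vs Silva: Umar wins 30–25.
Vance vs Silva: Silva wins 35–20.
No candidate beats all others: Nguyen beats Umar beats Vance beats Nguyen, a majority cycle.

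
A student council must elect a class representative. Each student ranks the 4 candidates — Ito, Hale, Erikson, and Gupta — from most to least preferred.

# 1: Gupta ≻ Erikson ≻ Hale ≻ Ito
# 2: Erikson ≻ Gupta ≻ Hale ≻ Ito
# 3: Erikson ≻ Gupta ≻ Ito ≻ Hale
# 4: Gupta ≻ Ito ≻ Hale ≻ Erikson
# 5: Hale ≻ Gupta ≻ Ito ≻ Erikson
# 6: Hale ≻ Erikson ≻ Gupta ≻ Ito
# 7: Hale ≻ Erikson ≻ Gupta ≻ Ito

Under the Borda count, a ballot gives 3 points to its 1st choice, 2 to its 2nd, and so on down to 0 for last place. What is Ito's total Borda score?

Borda scores:
  Ito: 0 + 0 + 1 + 2 + 1 + 0 + 0 = 4
  Hale: 1 + 1 + 0 + 1 + 3 + 3 + 3 = 12
  Erikson: 2 + 3 + 3 + 0 + 0 + 2 + 2 = 12
  Gupta: 3 + 2 + 2 + 3 + 2 + 1 + 1 = 14

4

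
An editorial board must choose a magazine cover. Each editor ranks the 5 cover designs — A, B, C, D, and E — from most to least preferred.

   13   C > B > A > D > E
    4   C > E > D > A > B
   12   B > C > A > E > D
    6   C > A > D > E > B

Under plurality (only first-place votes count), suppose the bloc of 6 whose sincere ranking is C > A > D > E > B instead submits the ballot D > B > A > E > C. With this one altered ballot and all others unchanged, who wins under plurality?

C

First-place totals with the altered ballot: A 0, B 12, C 17, D 6, E 0.
The winner is unchanged: still C.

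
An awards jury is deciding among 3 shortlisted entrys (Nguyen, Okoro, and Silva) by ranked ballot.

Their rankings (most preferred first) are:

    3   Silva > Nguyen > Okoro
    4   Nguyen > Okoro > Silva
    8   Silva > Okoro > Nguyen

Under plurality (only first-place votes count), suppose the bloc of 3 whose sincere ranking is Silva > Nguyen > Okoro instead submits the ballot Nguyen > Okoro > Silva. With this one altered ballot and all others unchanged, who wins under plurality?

Silva

First-place totals with the altered ballot: Nguyen 7, Okoro 0, Silva 8.
The winner is unchanged: still Silva.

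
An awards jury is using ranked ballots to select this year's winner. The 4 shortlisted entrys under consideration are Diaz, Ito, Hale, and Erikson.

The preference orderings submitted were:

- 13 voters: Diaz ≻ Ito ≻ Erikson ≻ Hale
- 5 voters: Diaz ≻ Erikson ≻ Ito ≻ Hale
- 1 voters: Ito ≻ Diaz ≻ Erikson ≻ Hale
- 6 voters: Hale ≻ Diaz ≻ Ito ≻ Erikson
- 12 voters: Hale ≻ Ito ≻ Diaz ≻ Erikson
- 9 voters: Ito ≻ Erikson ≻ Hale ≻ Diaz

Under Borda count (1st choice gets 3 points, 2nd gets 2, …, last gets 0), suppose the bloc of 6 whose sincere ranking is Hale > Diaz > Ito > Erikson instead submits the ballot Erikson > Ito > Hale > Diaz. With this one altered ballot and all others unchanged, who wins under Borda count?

Borda totals with the altered ballot: Diaz 68, Ito 97, Hale 51, Erikson 60.
The winner is unchanged: still Ito.

Ito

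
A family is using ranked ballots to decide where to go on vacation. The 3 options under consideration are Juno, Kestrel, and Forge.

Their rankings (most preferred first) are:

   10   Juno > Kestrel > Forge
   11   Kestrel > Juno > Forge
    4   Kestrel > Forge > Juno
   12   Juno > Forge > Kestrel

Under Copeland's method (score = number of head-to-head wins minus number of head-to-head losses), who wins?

Pairwise results:
  Juno vs Kestrel: Juno wins 22–15.
  Juno vs Forge: Juno wins 33–4.
  Kestrel vs Forge: Kestrel wins 25–12.
Copeland scores (wins − losses):
  Juno: 2 − 0 = 2
  Kestrel: 1 − 1 = 0
  Forge: 0 − 2 = -2
Juno has the best Copeland score.

Juno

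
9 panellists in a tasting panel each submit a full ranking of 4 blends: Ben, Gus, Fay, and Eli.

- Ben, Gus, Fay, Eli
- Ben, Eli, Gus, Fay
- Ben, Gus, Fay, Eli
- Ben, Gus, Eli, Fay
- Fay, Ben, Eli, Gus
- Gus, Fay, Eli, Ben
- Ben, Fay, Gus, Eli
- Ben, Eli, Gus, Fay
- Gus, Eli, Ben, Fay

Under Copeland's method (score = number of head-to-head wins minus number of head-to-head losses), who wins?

Ben

Pairwise results:
  Ben vs Gus: Ben wins 7–2.
  Ben vs Fay: Ben wins 7–2.
  Ben vs Eli: Ben wins 7–2.
  Gus vs Fay: Gus wins 7–2.
  Gus vs Eli: Gus wins 6–3.
  Fay vs Eli: Fay wins 5–4.
Copeland scores (wins − losses):
  Ben: 3 − 0 = 3
  Gus: 2 − 1 = 1
  Fay: 1 − 2 = -1
  Eli: 0 − 3 = -3
Ben has the best Copeland score.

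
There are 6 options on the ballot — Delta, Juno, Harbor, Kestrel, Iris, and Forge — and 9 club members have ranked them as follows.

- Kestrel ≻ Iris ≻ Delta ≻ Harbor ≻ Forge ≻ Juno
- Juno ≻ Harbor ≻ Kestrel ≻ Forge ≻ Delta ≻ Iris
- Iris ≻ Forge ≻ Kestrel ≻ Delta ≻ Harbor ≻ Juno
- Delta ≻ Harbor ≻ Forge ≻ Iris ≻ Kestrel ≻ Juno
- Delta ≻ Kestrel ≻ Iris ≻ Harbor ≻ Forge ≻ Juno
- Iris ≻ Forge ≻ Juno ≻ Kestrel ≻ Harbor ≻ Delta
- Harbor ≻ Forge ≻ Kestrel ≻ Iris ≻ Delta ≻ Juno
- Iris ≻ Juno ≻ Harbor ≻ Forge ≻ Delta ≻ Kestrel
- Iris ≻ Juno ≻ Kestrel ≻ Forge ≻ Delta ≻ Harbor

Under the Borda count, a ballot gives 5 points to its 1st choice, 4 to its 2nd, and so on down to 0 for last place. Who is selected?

Borda scores:
  Delta: 3 + 1 + 2 + 5 + 5 + 0 + 1 + 1 + 1 = 19
  Juno: 0 + 5 + 0 + 0 + 0 + 3 + 0 + 4 + 4 = 16
  Harbor: 2 + 4 + 1 + 4 + 2 + 1 + 5 + 3 + 0 = 22
  Kestrel: 5 + 3 + 3 + 1 + 4 + 2 + 3 + 0 + 3 = 24
  Iris: 4 + 0 + 5 + 2 + 3 + 5 + 2 + 5 + 5 = 31
  Forge: 1 + 2 + 4 + 3 + 1 + 4 + 4 + 2 + 2 = 23
Iris has the highest total.

Iris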